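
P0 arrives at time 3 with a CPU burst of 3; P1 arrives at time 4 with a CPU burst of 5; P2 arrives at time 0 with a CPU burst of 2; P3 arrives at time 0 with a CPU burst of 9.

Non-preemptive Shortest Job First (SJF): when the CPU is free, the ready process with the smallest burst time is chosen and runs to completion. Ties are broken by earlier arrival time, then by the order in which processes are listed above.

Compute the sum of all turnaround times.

39

Schedule: | P2 0-2 | P3 2-11 | P0 11-14 | P1 14-19 |
Completion: P0=14  P1=19  P2=2  P3=11
Turnaround (C−A): P0=11  P1=15  P2=2  P3=11
Turnaround = completion − arrival: P0=11, P1=15, P2=2, P3=11
Total turnaround = 11 + 15 + 2 + 11 = 39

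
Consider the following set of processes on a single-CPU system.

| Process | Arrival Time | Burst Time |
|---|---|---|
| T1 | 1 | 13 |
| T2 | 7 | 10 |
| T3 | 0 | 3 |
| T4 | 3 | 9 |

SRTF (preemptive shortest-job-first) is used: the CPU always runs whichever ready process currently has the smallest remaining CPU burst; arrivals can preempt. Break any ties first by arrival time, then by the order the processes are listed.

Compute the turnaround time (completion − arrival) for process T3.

3

Gantt: | T3 0-3 | T4 3-12 | T2 12-22 | T1 22-35 |
Completion: T1=35  T2=22  T3=3  T4=12
Turnaround (C−A): T1=34  T2=15  T3=3  T4=9
Turnaround(T3) = completion − arrival = 3 − 0 = 3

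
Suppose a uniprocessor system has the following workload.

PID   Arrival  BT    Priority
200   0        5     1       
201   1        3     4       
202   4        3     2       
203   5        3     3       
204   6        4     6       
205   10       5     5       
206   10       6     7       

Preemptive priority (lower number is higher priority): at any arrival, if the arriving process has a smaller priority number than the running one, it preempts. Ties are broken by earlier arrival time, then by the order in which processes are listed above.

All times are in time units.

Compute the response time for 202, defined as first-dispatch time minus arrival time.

1

Timeline: | 200 0-5 | 202 5-8 | 203 8-11 | 201 11-14 | 205 14-19 | 204 19-23 | 206 23-29 |
Completion: 200=5  201=14  202=8  203=11  204=23  205=19  206=29
Response(202) = first start − arrival = 5 − 4 = 1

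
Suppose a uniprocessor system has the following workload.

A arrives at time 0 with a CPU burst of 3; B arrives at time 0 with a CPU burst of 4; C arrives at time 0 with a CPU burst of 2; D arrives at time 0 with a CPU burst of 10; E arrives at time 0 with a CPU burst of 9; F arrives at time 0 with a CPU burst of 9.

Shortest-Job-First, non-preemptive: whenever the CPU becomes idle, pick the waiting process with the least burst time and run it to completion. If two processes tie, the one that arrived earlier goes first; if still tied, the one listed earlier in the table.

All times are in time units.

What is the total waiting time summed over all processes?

61

Gantt: | C 0-2 | A 2-5 | B 5-9 | E 9-18 | F 18-27 | D 27-37 |
Completion: A=5  B=9  C=2  D=37  E=18  F=27
Turnaround (C−A): A=5  B=9  C=2  D=37  E=18  F=27
Waiting = turnaround − burst: A=2, B=5, C=0, D=27, E=9, F=18
Total waiting = 2 + 5 + 0 + 27 + 9 + 18 = 61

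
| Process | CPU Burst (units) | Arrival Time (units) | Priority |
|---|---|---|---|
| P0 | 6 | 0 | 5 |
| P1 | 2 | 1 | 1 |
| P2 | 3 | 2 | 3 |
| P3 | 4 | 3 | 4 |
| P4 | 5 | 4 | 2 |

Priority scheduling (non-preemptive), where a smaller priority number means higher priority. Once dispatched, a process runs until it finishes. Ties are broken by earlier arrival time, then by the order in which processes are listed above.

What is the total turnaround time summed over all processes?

Gantt: | P0 0-6 | P1 6-8 | P4 8-13 | P2 13-16 | P3 16-20 |
Completion: P0=6  P1=8  P2=16  P3=20  P4=13
Turnaround (C−A): P0=6  P1=7  P2=14  P3=17  P4=9
Turnaround = completion − arrival: P0=6, P1=7, P2=14, P3=17, P4=9
Total turnaround = 6 + 7 + 14 + 17 + 9 = 53

53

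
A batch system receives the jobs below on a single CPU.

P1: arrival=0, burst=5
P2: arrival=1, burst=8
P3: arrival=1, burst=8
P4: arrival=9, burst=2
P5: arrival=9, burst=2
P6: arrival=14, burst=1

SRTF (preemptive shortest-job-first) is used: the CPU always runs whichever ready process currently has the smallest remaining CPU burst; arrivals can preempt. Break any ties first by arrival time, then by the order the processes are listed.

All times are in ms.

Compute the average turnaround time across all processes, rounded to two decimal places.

9.00

Timeline: | P1 0-5 | P2 5-9 | P4 9-11 | P5 11-13 | P2 13-14 | P6 14-15 | P2 15-18 | P3 18-26 |
Completion: P1=5  P2=18  P3=26  P4=11  P5=13  P6=15
Turnaround times: P1=5, P2=17, P3=25, P4=2, P5=4, P6=1
Average turnaround = (5+17+25+2+4+1) / 6 = 54/6 = 9.00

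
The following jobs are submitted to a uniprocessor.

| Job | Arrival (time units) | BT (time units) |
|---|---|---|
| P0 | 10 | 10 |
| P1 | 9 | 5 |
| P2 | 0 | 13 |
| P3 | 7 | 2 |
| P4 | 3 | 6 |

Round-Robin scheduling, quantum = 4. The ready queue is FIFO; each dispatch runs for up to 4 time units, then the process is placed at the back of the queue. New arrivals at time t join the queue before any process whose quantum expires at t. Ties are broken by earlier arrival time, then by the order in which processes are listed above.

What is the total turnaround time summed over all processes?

Schedule: | P2 0-4 | P4 4-8 | P2 8-12 | P3 12-14 | P4 14-16 | P1 16-20 | P0 20-24 | P2 24-28 | P1 28-29 | P0 29-33 | P2 33-34 | P0 34-36 |
Completion: P0=36  P1=29  P2=34  P3=14  P4=16
Turnaround (C−A): P0=26  P1=20  P2=34  P3=7  P4=13
Turnaround = completion − arrival: P0=26, P1=20, P2=34, P3=7, P4=13
Total turnaround = 26 + 20 + 34 + 7 + 13 = 100

100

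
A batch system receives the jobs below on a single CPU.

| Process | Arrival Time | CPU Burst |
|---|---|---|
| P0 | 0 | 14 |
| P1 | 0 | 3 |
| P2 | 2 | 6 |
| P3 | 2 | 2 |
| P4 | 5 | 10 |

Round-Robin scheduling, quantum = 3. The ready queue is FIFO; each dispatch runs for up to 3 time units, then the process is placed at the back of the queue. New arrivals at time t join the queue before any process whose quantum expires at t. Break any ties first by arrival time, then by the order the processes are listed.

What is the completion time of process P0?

34

Timeline: | P0 0-3 | P1 3-6 | P2 6-9 | P3 9-11 | P0 11-14 | P4 14-17 | P2 17-20 | P0 20-23 | P4 23-26 | P0 26-29 | P4 29-32 | P0 32-34 | P4 34-35 |
Completion: P0=34  P1=6  P2=20  P3=11  P4=35
Turnaround (C−A): P0=34  P1=6  P2=18  P3=9  P4=30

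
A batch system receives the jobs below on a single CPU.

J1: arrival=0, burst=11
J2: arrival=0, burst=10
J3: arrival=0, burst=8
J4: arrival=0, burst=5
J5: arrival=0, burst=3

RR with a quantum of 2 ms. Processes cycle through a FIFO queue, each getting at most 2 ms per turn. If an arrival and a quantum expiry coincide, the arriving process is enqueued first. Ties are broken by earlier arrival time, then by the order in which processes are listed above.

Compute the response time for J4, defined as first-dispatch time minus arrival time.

Schedule: | J1 0-2 | J2 2-4 | J3 4-6 | J4 6-8 | J5 8-10 | J1 10-12 | J2 12-14 | J3 14-16 | J4 16-18 | J5 18-19 | J1 19-21 | J2 21-23 | J3 23-25 | J4 25-26 | J1 26-28 | J2 28-30 | J3 30-32 | J1 32-34 | J2 34-36 | J1 36-37 |
Completion: J1=37  J2=36  J3=32  J4=26  J5=19
Response(J4) = first start − arrival = 6 − 0 = 6

6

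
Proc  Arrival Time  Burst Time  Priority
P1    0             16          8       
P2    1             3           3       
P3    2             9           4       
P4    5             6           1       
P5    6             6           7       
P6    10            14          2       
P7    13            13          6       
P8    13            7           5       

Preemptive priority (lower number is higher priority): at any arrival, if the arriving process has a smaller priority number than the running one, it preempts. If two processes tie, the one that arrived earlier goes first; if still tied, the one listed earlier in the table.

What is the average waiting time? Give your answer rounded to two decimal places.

Timeline: | P1 0-1 | P2 1-4 | P3 4-5 | P4 5-11 | P6 11-25 | P3 25-33 | P8 33-40 | P7 40-53 | P5 53-59 | P1 59-74 |
Completion: P1=74  P2=4  P3=33  P4=11  P5=59  P6=25  P7=53  P8=40
Turnaround (C−A): P1=74  P2=3  P3=31  P4=6  P5=53  P6=15  P7=40  P8=27
Waiting times: P1=58, P2=0, P3=22, P4=0, P5=47, P6=1, P7=27, P8=20
Average waiting = (58+0+22+0+47+1+27+20) / 8 = 175/8 = 21.88

21.88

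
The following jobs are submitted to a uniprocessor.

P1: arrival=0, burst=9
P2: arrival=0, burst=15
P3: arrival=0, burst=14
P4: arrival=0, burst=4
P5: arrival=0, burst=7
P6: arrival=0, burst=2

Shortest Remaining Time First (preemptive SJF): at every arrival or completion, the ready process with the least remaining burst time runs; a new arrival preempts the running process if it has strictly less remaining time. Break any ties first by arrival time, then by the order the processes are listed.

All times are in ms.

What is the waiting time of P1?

Gantt: | P6 0-2 | P4 2-6 | P5 6-13 | P1 13-22 | P3 22-36 | P2 36-51 |
Completion: P1=22  P2=51  P3=36  P4=6  P5=13  P6=2
Waiting(P1) = turnaround − burst = 22 − 9 = 13

13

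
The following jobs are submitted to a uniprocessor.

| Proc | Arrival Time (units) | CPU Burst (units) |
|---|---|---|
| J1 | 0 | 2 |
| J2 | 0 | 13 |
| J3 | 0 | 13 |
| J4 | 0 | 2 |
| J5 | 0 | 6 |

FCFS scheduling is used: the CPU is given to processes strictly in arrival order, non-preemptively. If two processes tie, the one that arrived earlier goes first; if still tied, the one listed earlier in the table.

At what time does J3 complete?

Timeline: | J1 0-2 | J2 2-15 | J3 15-28 | J4 28-30 | J5 30-36 |
Completion: J1=2  J2=15  J3=28  J4=30  J5=36

28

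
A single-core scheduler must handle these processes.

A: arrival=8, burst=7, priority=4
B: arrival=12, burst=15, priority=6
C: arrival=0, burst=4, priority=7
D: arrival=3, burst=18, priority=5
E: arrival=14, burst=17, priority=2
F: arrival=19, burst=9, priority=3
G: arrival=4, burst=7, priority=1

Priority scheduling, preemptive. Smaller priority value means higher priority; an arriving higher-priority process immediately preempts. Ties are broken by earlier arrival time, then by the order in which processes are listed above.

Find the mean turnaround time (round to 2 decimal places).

Timeline: | C 0-3 | D 3-4 | G 4-11 | A 11-14 | E 14-31 | F 31-40 | A 40-44 | D 44-61 | B 61-76 | C 76-77 |
Completion: A=44  B=76  C=77  D=61  E=31  F=40  G=11
Turnaround (C−A): A=36  B=64  C=77  D=58  E=17  F=21  G=7
Turnaround times: A=36, B=64, C=77, D=58, E=17, F=21, G=7
Average turnaround = (36+64+77+58+17+21+7) / 7 = 280/7 = 40.00

40.00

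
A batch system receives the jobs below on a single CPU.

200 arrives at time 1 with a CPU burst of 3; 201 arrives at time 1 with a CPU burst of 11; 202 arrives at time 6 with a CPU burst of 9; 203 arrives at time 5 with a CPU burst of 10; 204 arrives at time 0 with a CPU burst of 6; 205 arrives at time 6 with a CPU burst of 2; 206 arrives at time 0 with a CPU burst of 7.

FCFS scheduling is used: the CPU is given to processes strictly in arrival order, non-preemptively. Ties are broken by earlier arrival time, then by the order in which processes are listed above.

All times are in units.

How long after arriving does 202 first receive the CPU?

Timeline: | 204 0-6 | 206 6-13 | 200 13-16 | 201 16-27 | 203 27-37 | 202 37-46 | 205 46-48 |
Completion: 200=16  201=27  202=46  203=37  204=6  205=48  206=13
Response(202) = first start − arrival = 37 − 6 = 31

31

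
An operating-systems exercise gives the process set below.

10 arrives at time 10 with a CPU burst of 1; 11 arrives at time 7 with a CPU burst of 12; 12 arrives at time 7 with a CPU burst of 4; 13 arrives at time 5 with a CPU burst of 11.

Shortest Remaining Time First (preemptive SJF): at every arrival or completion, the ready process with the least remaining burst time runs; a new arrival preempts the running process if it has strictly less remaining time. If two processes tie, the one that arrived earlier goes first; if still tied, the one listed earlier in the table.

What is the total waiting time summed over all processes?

20

Timeline: | idle 0-5 | 13 5-7 | 12 7-11 | 10 11-12 | 13 12-21 | 11 21-33 |
Completion: 10=12  11=33  12=11  13=21
Waiting = turnaround − burst: 10=1, 11=14, 12=0, 13=5
Total waiting = 1 + 14 + 0 + 5 = 20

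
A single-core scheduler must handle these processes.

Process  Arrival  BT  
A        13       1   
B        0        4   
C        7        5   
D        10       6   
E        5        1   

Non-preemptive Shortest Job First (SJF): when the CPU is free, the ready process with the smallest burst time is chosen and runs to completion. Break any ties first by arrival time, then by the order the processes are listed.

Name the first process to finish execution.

Schedule: | B 0-4 | idle 4-5 | E 5-6 | idle 6-7 | C 7-12 | D 12-18 | A 18-19 |
Completion: A=19  B=4  C=12  D=18  E=6
Finish order: B → E → C → D → A

B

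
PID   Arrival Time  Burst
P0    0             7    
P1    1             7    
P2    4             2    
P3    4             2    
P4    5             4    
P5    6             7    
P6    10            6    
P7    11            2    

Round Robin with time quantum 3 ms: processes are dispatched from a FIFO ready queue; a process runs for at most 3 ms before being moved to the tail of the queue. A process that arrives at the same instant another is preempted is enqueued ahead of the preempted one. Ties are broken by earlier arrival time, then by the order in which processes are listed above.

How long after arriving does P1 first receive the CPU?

2

Gantt: | P0 0-3 | P1 3-6 | P0 6-9 | P2 9-11 | P3 11-13 | P4 13-16 | P5 16-19 | P1 19-22 | P0 22-23 | P6 23-26 | P7 26-28 | P4 28-29 | P5 29-32 | P1 32-33 | P6 33-36 | P5 36-37 |
Completion: P0=23  P1=33  P2=11  P3=13  P4=29  P5=37  P6=36  P7=28
Response(P1) = first start − arrival = 3 − 1 = 2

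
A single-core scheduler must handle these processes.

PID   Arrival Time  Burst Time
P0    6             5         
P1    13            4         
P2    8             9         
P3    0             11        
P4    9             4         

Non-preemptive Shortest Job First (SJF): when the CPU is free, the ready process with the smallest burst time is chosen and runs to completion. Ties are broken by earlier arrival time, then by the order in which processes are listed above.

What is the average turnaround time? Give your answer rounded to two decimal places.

Gantt: | P3 0-11 | P4 11-15 | P1 15-19 | P0 19-24 | P2 24-33 |
Completion: P0=24  P1=19  P2=33  P3=11  P4=15
Turnaround (C−A): P0=18  P1=6  P2=25  P3=11  P4=6
Turnaround times: P0=18, P1=6, P2=25, P3=11, P4=6
Average turnaround = (18+6+25+11+6) / 5 = 66/5 = 13.20

13.20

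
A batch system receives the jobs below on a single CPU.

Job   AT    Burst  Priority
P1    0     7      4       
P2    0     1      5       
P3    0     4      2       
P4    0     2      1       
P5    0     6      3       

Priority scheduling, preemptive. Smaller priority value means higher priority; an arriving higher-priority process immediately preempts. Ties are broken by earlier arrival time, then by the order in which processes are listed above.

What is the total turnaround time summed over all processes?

Schedule: | P4 0-2 | P3 2-6 | P5 6-12 | P1 12-19 | P2 19-20 |
Completion: P1=19  P2=20  P3=6  P4=2  P5=12
Turnaround = completion − arrival: P1=19, P2=20, P3=6, P4=2, P5=12
Total turnaround = 19 + 20 + 6 + 2 + 12 = 59

59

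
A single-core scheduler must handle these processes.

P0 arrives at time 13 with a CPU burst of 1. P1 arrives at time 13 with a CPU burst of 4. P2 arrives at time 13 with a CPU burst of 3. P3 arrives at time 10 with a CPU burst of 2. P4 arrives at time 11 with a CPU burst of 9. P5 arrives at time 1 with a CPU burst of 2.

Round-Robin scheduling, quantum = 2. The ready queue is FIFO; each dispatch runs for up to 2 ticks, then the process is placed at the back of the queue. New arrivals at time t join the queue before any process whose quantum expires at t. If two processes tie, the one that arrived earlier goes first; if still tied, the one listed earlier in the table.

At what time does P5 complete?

3

Timeline: | idle 0-1 | P5 1-3 | idle 3-10 | P3 10-12 | P4 12-14 | P0 14-15 | P1 15-17 | P2 17-19 | P4 19-21 | P1 21-23 | P2 23-24 | P4 24-29 |
Completion: P0=15  P1=23  P2=24  P3=12  P4=29  P5=3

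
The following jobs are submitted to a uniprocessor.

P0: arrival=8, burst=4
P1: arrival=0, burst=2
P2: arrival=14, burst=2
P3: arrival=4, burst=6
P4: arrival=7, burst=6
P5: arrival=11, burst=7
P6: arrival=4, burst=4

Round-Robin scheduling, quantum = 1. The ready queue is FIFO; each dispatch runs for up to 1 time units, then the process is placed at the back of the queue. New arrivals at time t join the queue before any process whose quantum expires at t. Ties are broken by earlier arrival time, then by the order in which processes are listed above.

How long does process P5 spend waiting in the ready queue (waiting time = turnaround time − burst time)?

15

Schedule: | P1 0-2 | idle 2-4 | P3 4-5 | P6 5-6 | P3 6-7 | P6 7-8 | P4 8-9 | P3 9-10 | P0 10-11 | P6 11-12 | P4 12-13 | P3 13-14 | P5 14-15 | P0 15-16 | P6 16-17 | P4 17-18 | P2 18-19 | P3 19-20 | P5 20-21 | P0 21-22 | P4 22-23 | P2 23-24 | P3 24-25 | P5 25-26 | P0 26-27 | P4 27-28 | P5 28-29 | P4 29-30 | P5 30-33 |
Completion: P0=27  P1=2  P2=24  P3=25  P4=30  P5=33  P6=17
Turnaround (C−A): P0=19  P1=2  P2=10  P3=21  P4=23  P5=22  P6=13
Waiting(P5) = turnaround − burst = 22 − 7 = 15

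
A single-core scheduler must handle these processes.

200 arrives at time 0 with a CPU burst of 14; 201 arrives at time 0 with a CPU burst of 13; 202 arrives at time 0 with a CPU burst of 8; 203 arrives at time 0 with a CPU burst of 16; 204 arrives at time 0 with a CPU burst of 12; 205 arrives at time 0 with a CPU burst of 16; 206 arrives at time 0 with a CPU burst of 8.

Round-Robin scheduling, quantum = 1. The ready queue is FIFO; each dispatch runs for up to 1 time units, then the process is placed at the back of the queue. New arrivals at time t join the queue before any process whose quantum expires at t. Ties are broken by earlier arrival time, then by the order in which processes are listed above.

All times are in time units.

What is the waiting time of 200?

67

Schedule: | 200 0-1 | 201 1-2 | 202 2-3 | 203 3-4 | 204 4-5 | 205 5-6 | 206 6-7 | 200 7-8 | 201 8-9 | 202 9-10 | 203 10-11 | 204 11-12 | 205 12-13 | 206 13-14 | 200 14-15 | 201 15-16 | 202 16-17 | 203 17-18 | 204 18-19 | 205 19-20 | 206 20-21 | 200 21-22 | 201 22-23 | 202 23-24 | 203 24-25 | 204 25-26 | 205 26-27 | 206 27-28 | 200 28-29 | 201 29-30 | 202 30-31 | 203 31-32 | 204 32-33 | 205 33-34 | 206 34-35 | 200 35-36 | 201 36-37 | 202 37-38 | 203 38-39 | 204 39-40 | 205 40-41 | 206 41-42 | 200 42-43 | 201 43-44 | 202 44-45 | 203 45-46 | 204 46-47 | 205 47-48 | 206 48-49 | 200 49-50 | 201 50-51 | 202 51-52 | 203 52-53 | 204 53-54 | 205 54-55 | 206 55-56 | 200 56-57 | 201 57-58 | 203 58-59 | 204 59-60 | 205 60-61 | 200 61-62 | 201 62-63 | 203 63-64 | 204 64-65 | 205 65-66 | 200 66-67 | 201 67-68 | 203 68-69 | 204 69-70 | 205 70-71 | 200 71-72 | 201 72-73 | 203 73-74 | 204 74-75 | 205 75-76 | 200 76-77 | 201 77-78 | 203 78-79 | 205 79-80 | 200 80-81 | 203 81-82 | 205 82-83 | 203 83-84 | 205 84-85 | 203 85-86 | 205 86-87 |
Completion: 200=81  201=78  202=52  203=86  204=75  205=87  206=56
Turnaround (C−A): 200=81  201=78  202=52  203=86  204=75  205=87  206=56
Waiting(200) = turnaround − burst = 81 − 14 = 67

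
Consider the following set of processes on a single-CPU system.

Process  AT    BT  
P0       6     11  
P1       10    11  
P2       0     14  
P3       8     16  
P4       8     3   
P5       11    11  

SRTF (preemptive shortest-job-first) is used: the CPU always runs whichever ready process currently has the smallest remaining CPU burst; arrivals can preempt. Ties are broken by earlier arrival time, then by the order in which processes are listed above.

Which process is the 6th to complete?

P3

Gantt: | P2 0-8 | P4 8-11 | P2 11-17 | P0 17-28 | P1 28-39 | P5 39-50 | P3 50-66 |
Completion: P0=28  P1=39  P2=17  P3=66  P4=11  P5=50
Turnaround (C−A): P0=22  P1=29  P2=17  P3=58  P4=3  P5=39
Finish order: P4 → P2 → P0 → P1 → P5 → P3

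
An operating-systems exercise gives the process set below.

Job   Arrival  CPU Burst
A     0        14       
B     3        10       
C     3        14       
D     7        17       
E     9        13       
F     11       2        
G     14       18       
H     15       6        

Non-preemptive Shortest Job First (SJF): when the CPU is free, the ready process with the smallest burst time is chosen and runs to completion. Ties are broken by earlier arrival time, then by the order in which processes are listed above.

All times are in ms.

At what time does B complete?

Gantt: | A 0-14 | F 14-16 | H 16-22 | B 22-32 | E 32-45 | C 45-59 | D 59-76 | G 76-94 |
Completion: A=14  B=32  C=59  D=76  E=45  F=16  G=94  H=22

32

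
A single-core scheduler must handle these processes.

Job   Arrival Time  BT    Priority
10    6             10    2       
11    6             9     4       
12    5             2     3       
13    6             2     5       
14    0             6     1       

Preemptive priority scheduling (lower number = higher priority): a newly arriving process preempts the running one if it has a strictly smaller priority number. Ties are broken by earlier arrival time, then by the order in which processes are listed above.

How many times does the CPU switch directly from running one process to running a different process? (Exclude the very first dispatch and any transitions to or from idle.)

Schedule: | 14 0-6 | 10 6-16 | 12 16-18 | 11 18-27 | 13 27-29 |
Completion: 10=16  11=27  12=18  13=29  14=6

4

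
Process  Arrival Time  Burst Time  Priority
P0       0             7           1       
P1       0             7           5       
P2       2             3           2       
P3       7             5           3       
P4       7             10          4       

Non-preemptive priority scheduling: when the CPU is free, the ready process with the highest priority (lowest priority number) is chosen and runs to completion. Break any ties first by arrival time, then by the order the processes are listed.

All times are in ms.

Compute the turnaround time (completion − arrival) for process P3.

Schedule: | P0 0-7 | P2 7-10 | P3 10-15 | P4 15-25 | P1 25-32 |
Completion: P0=7  P1=32  P2=10  P3=15  P4=25
Turnaround (C−A): P0=7  P1=32  P2=8  P3=8  P4=18
Turnaround(P3) = completion − arrival = 15 − 7 = 8

8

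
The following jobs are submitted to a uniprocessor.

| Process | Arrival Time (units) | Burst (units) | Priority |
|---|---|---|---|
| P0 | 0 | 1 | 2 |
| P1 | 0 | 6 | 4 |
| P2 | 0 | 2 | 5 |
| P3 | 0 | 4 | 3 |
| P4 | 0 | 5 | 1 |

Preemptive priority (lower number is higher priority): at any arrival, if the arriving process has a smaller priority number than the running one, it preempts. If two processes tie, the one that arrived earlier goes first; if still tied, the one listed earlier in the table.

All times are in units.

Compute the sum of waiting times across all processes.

37

Timeline: | P4 0-5 | P0 5-6 | P3 6-10 | P1 10-16 | P2 16-18 |
Completion: P0=6  P1=16  P2=18  P3=10  P4=5
Waiting = turnaround − burst: P0=5, P1=10, P2=16, P3=6, P4=0
Total waiting = 5 + 10 + 16 + 6 + 0 = 37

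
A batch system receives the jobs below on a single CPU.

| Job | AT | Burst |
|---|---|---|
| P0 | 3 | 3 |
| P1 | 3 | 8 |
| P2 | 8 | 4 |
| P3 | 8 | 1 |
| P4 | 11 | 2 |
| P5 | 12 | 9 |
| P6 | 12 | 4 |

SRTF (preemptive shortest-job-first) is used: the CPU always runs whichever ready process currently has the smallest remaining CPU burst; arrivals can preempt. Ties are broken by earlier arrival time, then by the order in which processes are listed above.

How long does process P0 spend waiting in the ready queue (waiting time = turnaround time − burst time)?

Timeline: | idle 0-3 | P0 3-6 | P1 6-8 | P3 8-9 | P2 9-13 | P4 13-15 | P6 15-19 | P1 19-25 | P5 25-34 |
Completion: P0=6  P1=25  P2=13  P3=9  P4=15  P5=34  P6=19
Waiting(P0) = turnaround − burst = 3 − 3 = 0

0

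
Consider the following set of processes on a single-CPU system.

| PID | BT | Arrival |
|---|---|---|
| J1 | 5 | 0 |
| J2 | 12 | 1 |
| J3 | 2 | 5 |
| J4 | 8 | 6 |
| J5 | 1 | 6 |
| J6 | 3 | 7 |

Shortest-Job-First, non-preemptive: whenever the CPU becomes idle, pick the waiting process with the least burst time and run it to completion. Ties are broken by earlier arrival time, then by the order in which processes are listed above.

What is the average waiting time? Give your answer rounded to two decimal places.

Schedule: | J1 0-5 | J3 5-7 | J5 7-8 | J6 8-11 | J4 11-19 | J2 19-31 |
Completion: J1=5  J2=31  J3=7  J4=19  J5=8  J6=11
Turnaround (C−A): J1=5  J2=30  J3=2  J4=13  J5=2  J6=4
Waiting times: J1=0, J2=18, J3=0, J4=5, J5=1, J6=1
Average waiting = (0+18+0+5+1+1) / 6 = 25/6 = 4.17

4.17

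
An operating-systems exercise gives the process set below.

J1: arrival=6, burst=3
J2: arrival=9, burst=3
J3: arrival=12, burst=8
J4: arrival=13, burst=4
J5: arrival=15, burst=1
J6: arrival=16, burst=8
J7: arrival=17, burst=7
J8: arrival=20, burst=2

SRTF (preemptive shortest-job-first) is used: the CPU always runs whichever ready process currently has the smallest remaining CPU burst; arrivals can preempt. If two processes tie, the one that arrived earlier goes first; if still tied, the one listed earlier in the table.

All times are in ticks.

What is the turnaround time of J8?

2

Gantt: | idle 0-6 | J1 6-9 | J2 9-12 | J3 12-13 | J4 13-15 | J5 15-16 | J4 16-18 | J3 18-20 | J8 20-22 | J3 22-27 | J7 27-34 | J6 34-42 |
Completion: J1=9  J2=12  J3=27  J4=18  J5=16  J6=42  J7=34  J8=22
Turnaround (C−A): J1=3  J2=3  J3=15  J4=5  J5=1  J6=26  J7=17  J8=2
Turnaround(J8) = completion − arrival = 22 − 20 = 2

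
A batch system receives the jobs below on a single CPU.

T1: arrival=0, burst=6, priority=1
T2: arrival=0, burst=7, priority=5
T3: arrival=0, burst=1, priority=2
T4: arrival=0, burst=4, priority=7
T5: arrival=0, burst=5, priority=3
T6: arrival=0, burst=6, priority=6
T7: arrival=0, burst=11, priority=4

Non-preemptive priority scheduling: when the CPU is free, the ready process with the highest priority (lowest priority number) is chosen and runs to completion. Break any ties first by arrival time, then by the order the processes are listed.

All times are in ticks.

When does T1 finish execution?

6

Schedule: | T1 0-6 | T3 6-7 | T5 7-12 | T7 12-23 | T2 23-30 | T6 30-36 | T4 36-40 |
Completion: T1=6  T2=30  T3=7  T4=40  T5=12  T6=36  T7=23
Turnaround (C−A): T1=6  T2=30  T3=7  T4=40  T5=12  T6=36  T7=23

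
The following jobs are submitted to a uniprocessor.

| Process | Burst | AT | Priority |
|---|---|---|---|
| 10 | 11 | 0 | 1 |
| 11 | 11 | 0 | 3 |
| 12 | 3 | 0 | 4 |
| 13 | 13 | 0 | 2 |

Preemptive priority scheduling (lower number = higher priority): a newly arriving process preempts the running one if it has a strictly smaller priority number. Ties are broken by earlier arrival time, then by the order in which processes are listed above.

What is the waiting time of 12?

Timeline: | 10 0-11 | 13 11-24 | 11 24-35 | 12 35-38 |
Completion: 10=11  11=35  12=38  13=24
Turnaround (C−A): 10=11  11=35  12=38  13=24
Waiting(12) = turnaround − burst = 38 − 3 = 35

35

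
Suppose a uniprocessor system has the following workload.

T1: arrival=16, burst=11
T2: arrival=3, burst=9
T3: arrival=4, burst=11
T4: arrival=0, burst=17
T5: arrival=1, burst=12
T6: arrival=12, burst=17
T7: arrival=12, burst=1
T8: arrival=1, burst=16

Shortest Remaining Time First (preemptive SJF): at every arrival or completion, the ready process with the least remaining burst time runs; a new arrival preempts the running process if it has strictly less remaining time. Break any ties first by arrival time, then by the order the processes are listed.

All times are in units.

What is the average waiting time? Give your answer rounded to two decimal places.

Schedule: | T4 0-1 | T5 1-3 | T2 3-12 | T7 12-13 | T5 13-23 | T3 23-34 | T1 34-45 | T4 45-61 | T8 61-77 | T6 77-94 |
Completion: T1=45  T2=12  T3=34  T4=61  T5=23  T6=94  T7=13  T8=77
Waiting times: T1=18, T2=0, T3=19, T4=44, T5=10, T6=65, T7=0, T8=60
Average waiting = (18+0+19+44+10+65+0+60) / 8 = 216/8 = 27.00

27.00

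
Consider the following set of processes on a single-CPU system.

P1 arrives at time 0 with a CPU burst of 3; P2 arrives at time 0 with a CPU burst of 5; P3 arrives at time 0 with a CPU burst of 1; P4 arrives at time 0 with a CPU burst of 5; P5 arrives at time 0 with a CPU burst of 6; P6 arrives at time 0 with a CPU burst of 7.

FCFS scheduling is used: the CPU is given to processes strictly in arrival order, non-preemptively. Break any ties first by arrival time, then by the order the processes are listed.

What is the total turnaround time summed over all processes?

Schedule: | P1 0-3 | P2 3-8 | P3 8-9 | P4 9-14 | P5 14-20 | P6 20-27 |
Completion: P1=3  P2=8  P3=9  P4=14  P5=20  P6=27
Turnaround (C−A): P1=3  P2=8  P3=9  P4=14  P5=20  P6=27
Turnaround = completion − arrival: P1=3, P2=8, P3=9, P4=14, P5=20, P6=27
Total turnaround = 3 + 8 + 9 + 14 + 20 + 27 = 81

81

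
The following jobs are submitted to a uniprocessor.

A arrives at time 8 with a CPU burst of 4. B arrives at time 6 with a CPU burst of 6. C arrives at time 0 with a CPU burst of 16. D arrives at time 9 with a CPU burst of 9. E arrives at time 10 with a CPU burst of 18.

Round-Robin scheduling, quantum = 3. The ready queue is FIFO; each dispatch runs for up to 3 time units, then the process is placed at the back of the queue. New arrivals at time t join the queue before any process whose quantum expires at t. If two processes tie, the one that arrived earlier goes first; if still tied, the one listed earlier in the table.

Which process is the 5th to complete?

E

Gantt: | C 0-6 | B 6-9 | C 9-12 | A 12-15 | D 15-18 | B 18-21 | E 21-24 | C 24-27 | A 27-28 | D 28-31 | E 31-34 | C 34-37 | D 37-40 | E 40-43 | C 43-44 | E 44-53 |
Completion: A=28  B=21  C=44  D=40  E=53
Finish order: B → A → D → C → E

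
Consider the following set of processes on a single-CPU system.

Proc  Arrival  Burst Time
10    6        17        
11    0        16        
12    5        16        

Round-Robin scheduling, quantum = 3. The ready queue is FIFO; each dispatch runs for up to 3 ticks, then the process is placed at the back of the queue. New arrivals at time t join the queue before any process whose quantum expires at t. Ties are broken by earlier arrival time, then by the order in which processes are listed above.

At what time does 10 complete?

49

Timeline: | 11 0-6 | 12 6-9 | 10 9-12 | 11 12-15 | 12 15-18 | 10 18-21 | 11 21-24 | 12 24-27 | 10 27-30 | 11 30-33 | 12 33-36 | 10 36-39 | 11 39-40 | 12 40-43 | 10 43-46 | 12 46-47 | 10 47-49 |
Completion: 10=49  11=40  12=47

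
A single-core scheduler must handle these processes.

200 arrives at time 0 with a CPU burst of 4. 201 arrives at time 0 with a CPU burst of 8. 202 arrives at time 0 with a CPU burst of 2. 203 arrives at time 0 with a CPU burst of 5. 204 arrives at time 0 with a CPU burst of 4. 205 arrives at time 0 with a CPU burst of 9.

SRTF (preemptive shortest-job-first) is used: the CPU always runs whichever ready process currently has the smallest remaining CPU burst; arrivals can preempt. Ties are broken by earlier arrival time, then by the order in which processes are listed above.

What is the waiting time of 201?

15

Schedule: | 202 0-2 | 200 2-6 | 204 6-10 | 203 10-15 | 201 15-23 | 205 23-32 |
Completion: 200=6  201=23  202=2  203=15  204=10  205=32
Turnaround (C−A): 200=6  201=23  202=2  203=15  204=10  205=32
Waiting(201) = turnaround − burst = 23 − 8 = 15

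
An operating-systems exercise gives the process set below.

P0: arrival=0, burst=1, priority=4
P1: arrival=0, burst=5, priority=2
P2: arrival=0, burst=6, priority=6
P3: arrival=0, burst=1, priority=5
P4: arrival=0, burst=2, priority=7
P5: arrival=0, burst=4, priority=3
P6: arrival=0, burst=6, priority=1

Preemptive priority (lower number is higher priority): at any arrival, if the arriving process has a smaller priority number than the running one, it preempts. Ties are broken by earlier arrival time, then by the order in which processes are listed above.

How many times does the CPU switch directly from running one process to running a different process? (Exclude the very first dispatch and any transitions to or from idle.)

Gantt: | P6 0-6 | P1 6-11 | P5 11-15 | P0 15-16 | P3 16-17 | P2 17-23 | P4 23-25 |
Completion: P0=16  P1=11  P2=23  P3=17  P4=25  P5=15  P6=6

6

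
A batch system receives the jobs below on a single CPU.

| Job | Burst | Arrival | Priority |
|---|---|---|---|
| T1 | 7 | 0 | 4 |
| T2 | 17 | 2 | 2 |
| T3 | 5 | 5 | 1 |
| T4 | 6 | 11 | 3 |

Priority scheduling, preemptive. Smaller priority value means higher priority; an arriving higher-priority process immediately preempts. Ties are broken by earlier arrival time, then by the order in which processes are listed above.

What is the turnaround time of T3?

5

Timeline: | T1 0-2 | T2 2-5 | T3 5-10 | T2 10-24 | T4 24-30 | T1 30-35 |
Completion: T1=35  T2=24  T3=10  T4=30
Turnaround (C−A): T1=35  T2=22  T3=5  T4=19
Turnaround(T3) = completion − arrival = 10 − 5 = 5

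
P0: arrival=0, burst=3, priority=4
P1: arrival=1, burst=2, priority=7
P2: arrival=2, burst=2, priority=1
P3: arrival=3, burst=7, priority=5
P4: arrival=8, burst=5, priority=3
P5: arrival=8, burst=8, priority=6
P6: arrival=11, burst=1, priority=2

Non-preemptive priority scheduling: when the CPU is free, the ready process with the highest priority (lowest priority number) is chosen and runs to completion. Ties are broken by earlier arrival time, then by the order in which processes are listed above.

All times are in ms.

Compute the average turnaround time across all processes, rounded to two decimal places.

10.29

Schedule: | P0 0-3 | P2 3-5 | P3 5-12 | P6 12-13 | P4 13-18 | P5 18-26 | P1 26-28 |
Completion: P0=3  P1=28  P2=5  P3=12  P4=18  P5=26  P6=13
Turnaround times: P0=3, P1=27, P2=3, P3=9, P4=10, P5=18, P6=2
Average turnaround = (3+27+3+9+10+18+2) / 7 = 72/7 = 10.29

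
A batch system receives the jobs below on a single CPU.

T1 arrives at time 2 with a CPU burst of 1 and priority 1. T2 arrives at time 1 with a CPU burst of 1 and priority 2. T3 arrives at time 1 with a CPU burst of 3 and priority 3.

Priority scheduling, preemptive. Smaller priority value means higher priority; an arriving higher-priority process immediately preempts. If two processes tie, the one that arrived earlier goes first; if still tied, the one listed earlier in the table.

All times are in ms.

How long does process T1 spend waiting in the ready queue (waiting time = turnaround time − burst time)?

Timeline: | idle 0-1 | T2 1-2 | T1 2-3 | T3 3-6 |
Completion: T1=3  T2=2  T3=6
Turnaround (C−A): T1=1  T2=1  T3=5
Waiting(T1) = turnaround − burst = 1 − 1 = 0

0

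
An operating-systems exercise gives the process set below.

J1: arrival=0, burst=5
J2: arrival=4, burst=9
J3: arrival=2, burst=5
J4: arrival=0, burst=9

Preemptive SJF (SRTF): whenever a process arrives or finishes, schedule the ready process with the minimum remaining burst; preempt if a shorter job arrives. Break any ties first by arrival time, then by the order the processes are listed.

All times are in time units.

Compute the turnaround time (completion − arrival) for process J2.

24

Schedule: | J1 0-5 | J3 5-10 | J4 10-19 | J2 19-28 |
Completion: J1=5  J2=28  J3=10  J4=19
Turnaround(J2) = completion − arrival = 28 − 4 = 24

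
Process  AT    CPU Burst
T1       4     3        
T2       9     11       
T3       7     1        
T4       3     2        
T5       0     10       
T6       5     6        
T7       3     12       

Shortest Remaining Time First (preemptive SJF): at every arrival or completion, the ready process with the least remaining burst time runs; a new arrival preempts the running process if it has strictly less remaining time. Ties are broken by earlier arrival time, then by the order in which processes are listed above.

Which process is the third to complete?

T3

Gantt: | T5 0-3 | T4 3-5 | T1 5-8 | T3 8-9 | T6 9-15 | T5 15-22 | T2 22-33 | T7 33-45 |
Completion: T1=8  T2=33  T3=9  T4=5  T5=22  T6=15  T7=45
Turnaround (C−A): T1=4  T2=24  T3=2  T4=2  T5=22  T6=10  T7=42
Finish order: T4 → T1 → T3 → T6 → T5 → T2 → T7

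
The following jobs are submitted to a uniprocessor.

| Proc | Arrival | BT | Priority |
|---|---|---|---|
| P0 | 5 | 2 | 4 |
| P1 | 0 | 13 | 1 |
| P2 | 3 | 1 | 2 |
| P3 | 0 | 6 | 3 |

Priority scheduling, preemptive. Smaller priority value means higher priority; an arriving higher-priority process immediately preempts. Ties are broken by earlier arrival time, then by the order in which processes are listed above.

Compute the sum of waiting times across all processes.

Schedule: | P1 0-13 | P2 13-14 | P3 14-20 | P0 20-22 |
Completion: P0=22  P1=13  P2=14  P3=20
Waiting = turnaround − burst: P0=15, P1=0, P2=10, P3=14
Total waiting = 15 + 0 + 10 + 14 = 39

39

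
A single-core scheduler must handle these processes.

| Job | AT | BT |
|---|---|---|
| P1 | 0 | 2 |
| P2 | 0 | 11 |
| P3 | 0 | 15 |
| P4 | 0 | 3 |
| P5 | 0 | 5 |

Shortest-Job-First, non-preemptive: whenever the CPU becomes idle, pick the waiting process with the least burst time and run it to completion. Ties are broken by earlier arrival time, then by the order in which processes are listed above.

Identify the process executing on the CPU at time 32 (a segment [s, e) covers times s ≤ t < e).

Gantt: | P1 0-2 | P4 2-5 | P5 5-10 | P2 10-21 | P3 21-36 |
Completion: P1=2  P2=21  P3=36  P4=5  P5=10
Turnaround (C−A): P1=2  P2=21  P3=36  P4=5  P5=10

P3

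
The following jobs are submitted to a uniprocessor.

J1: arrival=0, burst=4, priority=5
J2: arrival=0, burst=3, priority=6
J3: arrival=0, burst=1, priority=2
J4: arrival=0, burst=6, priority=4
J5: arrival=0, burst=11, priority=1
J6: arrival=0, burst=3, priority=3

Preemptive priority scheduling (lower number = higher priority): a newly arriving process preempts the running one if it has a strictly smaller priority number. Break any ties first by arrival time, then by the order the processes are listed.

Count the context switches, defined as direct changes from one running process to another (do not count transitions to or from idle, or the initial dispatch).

5

Timeline: | J5 0-11 | J3 11-12 | J6 12-15 | J4 15-21 | J1 21-25 | J2 25-28 |
Completion: J1=25  J2=28  J3=12  J4=21  J5=11  J6=15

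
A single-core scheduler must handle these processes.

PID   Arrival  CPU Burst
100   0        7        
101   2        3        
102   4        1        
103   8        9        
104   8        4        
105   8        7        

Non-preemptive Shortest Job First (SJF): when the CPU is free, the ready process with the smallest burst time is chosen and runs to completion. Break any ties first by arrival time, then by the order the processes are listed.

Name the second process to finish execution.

102

Schedule: | 100 0-7 | 102 7-8 | 101 8-11 | 104 11-15 | 105 15-22 | 103 22-31 |
Completion: 100=7  101=11  102=8  103=31  104=15  105=22
Finish order: 100 → 102 → 101 → 104 → 105 → 103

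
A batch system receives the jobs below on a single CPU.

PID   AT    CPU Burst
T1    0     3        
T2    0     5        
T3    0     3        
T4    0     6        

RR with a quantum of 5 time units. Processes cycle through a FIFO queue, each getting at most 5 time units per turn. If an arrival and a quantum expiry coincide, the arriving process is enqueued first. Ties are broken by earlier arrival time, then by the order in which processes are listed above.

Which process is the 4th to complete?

T4

Gantt: | T1 0-3 | T2 3-8 | T3 8-11 | T4 11-17 |
Completion: T1=3  T2=8  T3=11  T4=17
Turnaround (C−A): T1=3  T2=8  T3=11  T4=17
Finish order: T1 → T2 → T3 → T4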